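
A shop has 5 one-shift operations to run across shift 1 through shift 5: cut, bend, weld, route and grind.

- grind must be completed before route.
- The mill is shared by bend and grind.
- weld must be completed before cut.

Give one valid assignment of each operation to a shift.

bend=shift 2; weld=shift 1; route=shift 2; cut=shift 2; grind=shift 1

Checking: grind(shift 1) before route(shift 2); weld(shift 1) before cut(shift 2); bend(shift 2) != grind(shift 1).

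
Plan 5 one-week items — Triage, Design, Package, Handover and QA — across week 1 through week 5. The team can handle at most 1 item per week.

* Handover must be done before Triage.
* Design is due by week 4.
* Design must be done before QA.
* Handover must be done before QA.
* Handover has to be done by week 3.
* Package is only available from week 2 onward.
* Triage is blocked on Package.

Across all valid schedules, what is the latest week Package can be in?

week 4

Package is available from week 2; downstream work caps Package at week 4.
Package at week 4 is achievable: Handover=week 1, QA=week 3, Design=week 2, Package=week 4, Triage=week 5.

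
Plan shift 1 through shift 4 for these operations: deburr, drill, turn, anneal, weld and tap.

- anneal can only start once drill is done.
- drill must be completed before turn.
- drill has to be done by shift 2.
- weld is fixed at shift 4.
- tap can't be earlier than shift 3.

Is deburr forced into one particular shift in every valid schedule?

deburr can be shift 1 (e.g. deburr in shift 1, tap in shift 3, weld in shift 4, turn in shift 2, drill in shift 1, anneal in shift 2) or shift 2 (e.g. tap=shift 3, weld=shift 4, drill=shift 1, deburr=shift 2, turn=shift 2, anneal=shift 2).

No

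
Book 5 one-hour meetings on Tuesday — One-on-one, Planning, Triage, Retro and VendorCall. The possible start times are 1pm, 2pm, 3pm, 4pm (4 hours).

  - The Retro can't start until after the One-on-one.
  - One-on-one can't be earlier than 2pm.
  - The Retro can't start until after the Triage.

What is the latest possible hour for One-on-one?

One-on-one is available from 2pm; downstream work caps One-on-one at 3pm.
One-on-one at 3pm is achievable: Triage -> 1pm, Planning -> 1pm, Retro -> 4pm, One-on-one -> 3pm, VendorCall -> 1pm.

3pm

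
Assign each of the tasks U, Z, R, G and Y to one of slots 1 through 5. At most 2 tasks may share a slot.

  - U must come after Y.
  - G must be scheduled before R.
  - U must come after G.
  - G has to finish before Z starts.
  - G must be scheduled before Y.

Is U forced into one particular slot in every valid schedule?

U can be 3 (e.g. Y in 2; Z in 2; R in 3; U in 3; G in 1) or 4 (e.g. U=4, R=3, G=1, Y=2, Z=2).

No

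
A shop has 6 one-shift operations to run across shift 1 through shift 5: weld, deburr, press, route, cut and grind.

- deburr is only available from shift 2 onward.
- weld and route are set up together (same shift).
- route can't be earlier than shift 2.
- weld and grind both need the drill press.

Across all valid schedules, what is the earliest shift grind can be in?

shift 1

grind at shift 1 is achievable: cut=shift 1; grind=shift 1; press=shift 1; deburr=shift 2; weld=shift 2; route=shift 2.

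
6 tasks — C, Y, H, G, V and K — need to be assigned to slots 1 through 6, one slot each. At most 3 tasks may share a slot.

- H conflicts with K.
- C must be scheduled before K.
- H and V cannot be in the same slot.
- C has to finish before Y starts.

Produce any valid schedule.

K=2; H=1; V=2; C=1; G=1; Y=2

Checking: C(1) before Y(2); C(1) before K(2); H(1) != K(2); H(1) != V(2); max 3 per slot (cap 3).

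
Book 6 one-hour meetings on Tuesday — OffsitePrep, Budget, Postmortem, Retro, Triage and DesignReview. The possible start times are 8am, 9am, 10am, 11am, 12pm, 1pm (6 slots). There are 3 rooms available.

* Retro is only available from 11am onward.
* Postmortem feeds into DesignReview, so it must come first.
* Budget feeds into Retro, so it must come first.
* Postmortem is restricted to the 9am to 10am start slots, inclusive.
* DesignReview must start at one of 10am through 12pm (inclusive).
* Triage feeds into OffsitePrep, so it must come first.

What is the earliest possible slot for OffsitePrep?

Precedence pushes OffsitePrep to at least 9am.
OffsitePrep at 9am is achievable: Triage=8am, Budget=8am, Retro=11am, DesignReview=10am, Postmortem=9am, OffsitePrep=9am.

9am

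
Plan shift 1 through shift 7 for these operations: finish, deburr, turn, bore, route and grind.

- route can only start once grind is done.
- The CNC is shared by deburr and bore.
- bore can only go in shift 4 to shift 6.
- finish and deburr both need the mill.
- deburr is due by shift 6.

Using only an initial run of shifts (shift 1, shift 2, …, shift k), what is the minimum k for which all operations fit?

4 shifts

The precedence chain requires at least 2 distinct shifts.
bore can't be placed before shift 4, so the schedule must run through at least shift 4.
4 works (last occupied shift: shift 4): for example route in shift 2; grind in shift 1; deburr in shift 2; finish in shift 1; bore in shift 4; turn in shift 1.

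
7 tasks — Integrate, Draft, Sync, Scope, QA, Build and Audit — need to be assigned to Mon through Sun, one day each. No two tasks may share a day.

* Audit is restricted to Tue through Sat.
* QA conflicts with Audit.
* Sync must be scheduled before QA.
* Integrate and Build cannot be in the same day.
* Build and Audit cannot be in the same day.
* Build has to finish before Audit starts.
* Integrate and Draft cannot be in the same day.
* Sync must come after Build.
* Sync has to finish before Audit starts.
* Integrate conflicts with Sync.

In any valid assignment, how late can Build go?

Downstream work caps Build at Thu.
Build at Thu is achievable: QA -> Sun, Scope -> Wed, Sync -> Fri, Build -> Thu, Integrate -> Mon, Draft -> Tue, Audit -> Sat.

Thu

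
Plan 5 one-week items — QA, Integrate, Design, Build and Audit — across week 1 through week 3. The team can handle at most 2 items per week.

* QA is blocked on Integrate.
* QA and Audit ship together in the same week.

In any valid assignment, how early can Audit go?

week 2

Audit must be in the same week as QA, which can't be before week 2, so Audit is at least week 2.
Audit at week 2 is achievable: Build -> week 3, QA -> week 2, Integrate -> week 1, Audit -> week 2, Design -> week 1.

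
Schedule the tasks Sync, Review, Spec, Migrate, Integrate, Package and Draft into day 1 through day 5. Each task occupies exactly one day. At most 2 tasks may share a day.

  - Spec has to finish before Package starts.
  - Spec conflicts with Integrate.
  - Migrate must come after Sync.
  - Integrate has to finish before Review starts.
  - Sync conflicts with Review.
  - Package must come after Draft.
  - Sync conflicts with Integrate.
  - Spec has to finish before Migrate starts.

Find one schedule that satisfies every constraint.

Draft -> day 2; Sync -> day 1; Integrate -> day 3; Package -> day 3; Review -> day 4; Migrate -> day 2; Spec -> day 1

Checking: Spec(day 1) before Migrate(day 2); Sync(day 1) before Migrate(day 2); Integrate(day 3) before Review(day 4); Draft(day 2) before Package(day 3); Spec(day 1) before Package(day 3); Sync(day 1) != Integrate(day 3); Sync(day 1) != Review(day 4); Spec(day 1) != Integrate(day 3); max 2 per day (cap 2).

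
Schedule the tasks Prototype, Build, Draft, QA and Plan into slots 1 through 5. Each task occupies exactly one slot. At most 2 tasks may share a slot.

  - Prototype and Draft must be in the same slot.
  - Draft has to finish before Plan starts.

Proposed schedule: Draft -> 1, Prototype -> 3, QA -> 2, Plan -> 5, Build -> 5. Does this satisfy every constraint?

Invalid. Prototype and Draft must be in the same slot.

At most 2 tasks may share a slot — holds.
Draft has to finish before Plan starts — holds.
Prototype and Draft must be in the same slot — violated.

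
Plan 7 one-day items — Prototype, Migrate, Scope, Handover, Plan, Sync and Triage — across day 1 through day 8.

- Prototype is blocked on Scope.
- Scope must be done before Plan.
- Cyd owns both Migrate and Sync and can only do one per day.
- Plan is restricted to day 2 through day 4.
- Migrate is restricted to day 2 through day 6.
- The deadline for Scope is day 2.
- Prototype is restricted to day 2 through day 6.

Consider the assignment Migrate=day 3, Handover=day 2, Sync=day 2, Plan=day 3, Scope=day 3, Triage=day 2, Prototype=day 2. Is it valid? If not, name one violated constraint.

Plan is restricted to day 2 through day 4 — holds.
Migrate is restricted to day 2 through day 6 — holds.
Prototype is blocked on Scope — violated.
Scope must be done before Plan — violated.
Cyd owns both Migrate and Sync and can only do one per day — holds.
The deadline for Scope is day 2 — violated.
Prototype is restricted to day 2 through day 6 — holds.

No — it violates: The deadline for Scope is day 2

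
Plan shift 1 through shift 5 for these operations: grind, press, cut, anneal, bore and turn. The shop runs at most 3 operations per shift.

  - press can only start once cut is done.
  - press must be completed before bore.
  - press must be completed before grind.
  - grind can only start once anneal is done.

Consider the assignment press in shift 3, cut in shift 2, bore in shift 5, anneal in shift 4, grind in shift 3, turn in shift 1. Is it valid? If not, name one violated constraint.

press must be completed before bore — holds.
grind can only start once anneal is done — violated.
press must be completed before grind — violated.
press can only start once cut is done — holds.
The shop runs at most 3 operations per shift — holds.

No. grind can only start once anneal is done is not satisfied.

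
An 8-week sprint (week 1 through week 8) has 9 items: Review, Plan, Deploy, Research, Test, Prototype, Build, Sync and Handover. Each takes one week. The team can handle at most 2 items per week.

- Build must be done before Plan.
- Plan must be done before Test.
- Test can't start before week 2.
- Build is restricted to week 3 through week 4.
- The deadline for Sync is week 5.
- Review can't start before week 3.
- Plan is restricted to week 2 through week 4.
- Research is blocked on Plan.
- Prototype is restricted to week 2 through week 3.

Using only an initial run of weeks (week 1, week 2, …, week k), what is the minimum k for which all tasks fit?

5 weeks

The precedence chain requires at least 3 distinct weeks.
With at most 2 per week and 9 tasks, at least 5 weeks are needed.
Propagating the time windows through the other constraints, Research can't land before week 5, so the schedule must run through at least week 5.
5 works (last occupied week: week 5): for example Deploy -> week 1, Test -> week 5, Plan -> week 4, Research -> week 5, Handover -> week 2, Prototype -> week 2, Sync -> week 1, Build -> week 3, Review -> week 3.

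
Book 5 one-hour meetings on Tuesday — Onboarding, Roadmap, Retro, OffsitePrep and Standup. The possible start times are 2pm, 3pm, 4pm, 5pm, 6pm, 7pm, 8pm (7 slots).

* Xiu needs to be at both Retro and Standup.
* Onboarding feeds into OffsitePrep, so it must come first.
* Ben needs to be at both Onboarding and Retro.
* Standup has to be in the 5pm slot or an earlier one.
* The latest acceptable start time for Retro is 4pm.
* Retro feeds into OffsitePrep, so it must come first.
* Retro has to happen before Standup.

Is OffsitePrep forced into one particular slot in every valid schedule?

No

OffsitePrep can be 4pm (e.g. Roadmap in 2pm, Standup in 3pm, OffsitePrep in 4pm, Onboarding in 3pm, Retro in 2pm) or 5pm (e.g. Roadmap -> 2pm; Retro -> 2pm; OffsitePrep -> 5pm; Onboarding -> 3pm; Standup -> 3pm).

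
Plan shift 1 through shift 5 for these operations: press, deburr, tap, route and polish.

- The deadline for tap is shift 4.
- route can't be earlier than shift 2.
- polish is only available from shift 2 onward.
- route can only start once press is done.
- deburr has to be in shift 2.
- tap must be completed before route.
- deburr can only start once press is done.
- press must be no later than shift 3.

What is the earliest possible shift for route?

shift 2

Route is available from shift 2.
route at shift 2 is achievable: deburr in shift 2, press in shift 1, route in shift 2, polish in shift 2, tap in shift 1.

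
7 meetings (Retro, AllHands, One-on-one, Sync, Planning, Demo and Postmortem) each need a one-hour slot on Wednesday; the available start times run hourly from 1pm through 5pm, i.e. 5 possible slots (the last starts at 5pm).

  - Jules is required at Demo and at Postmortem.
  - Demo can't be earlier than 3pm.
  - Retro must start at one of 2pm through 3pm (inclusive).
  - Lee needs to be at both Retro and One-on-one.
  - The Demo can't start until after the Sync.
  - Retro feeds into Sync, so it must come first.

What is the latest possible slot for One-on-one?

5pm

One-on-one at 5pm is achievable: AllHands -> 1pm; Retro -> 2pm; Planning -> 1pm; Sync -> 3pm; Postmortem -> 1pm; One-on-one -> 5pm; Demo -> 4pm.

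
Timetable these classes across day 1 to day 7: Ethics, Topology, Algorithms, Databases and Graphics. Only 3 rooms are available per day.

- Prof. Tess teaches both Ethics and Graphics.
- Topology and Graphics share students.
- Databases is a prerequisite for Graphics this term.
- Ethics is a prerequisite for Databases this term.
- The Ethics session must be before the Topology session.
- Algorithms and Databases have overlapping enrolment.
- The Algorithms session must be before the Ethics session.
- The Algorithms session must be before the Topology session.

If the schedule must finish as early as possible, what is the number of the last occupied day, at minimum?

4

The precedence chain requires at least 4 distinct days.
With at most 3 per day and 5 classes, at least 2 days are needed.
4 works (last occupied day: day 4): for example Graphics -> day 4; Ethics -> day 2; Databases -> day 3; Topology -> day 3; Algorithms -> day 1.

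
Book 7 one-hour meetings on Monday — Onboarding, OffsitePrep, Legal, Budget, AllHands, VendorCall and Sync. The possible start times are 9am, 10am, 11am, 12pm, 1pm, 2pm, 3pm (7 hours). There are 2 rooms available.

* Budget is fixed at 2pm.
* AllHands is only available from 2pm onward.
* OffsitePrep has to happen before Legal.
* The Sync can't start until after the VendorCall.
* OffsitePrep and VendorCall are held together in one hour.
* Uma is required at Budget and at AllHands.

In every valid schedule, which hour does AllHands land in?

3pm

AllHands's window is 2pm–3pm.
Budget is fixed at 2pm, and AllHands can't share a hour with Budget.
So AllHands must be 3pm.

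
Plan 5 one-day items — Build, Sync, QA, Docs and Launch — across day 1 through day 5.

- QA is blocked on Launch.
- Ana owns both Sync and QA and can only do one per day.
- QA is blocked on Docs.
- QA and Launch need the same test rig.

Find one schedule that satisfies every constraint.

Build in day 1; Sync in day 1; Docs in day 1; Launch in day 1; QA in day 2

Checking: Docs(day 1) before QA(day 2); Launch(day 1) before QA(day 2); QA(day 2) != Launch(day 1); Sync(day 1) != QA(day 2).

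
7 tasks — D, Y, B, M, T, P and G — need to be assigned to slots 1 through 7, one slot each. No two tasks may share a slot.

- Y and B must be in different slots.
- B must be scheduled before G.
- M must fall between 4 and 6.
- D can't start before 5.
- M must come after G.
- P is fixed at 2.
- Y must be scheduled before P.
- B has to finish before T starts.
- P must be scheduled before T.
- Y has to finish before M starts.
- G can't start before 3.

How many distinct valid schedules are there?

5

Splitting on D: it can be 5 (1), 6 (1), 7 (3). Listing each branch's schedules as (Y, B, M, T, P, G):
D=5: (1,3,6,7,2,4) — 1.
D=6: (1,3,5,7,2,4) — 1.
D=7: (1,3,5,6,2,4) (1,3,6,4,2,5) (1,3,6,5,2,4) — 3.
Summing: 1 + 1 + 3 = 5.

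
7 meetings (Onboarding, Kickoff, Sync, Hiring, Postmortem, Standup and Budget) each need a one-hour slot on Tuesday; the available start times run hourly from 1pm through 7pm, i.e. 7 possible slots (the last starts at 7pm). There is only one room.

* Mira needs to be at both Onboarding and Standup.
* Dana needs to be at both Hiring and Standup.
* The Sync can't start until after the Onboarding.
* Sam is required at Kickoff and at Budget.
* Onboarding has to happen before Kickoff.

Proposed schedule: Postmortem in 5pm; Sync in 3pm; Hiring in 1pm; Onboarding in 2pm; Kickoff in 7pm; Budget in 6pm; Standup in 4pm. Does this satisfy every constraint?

Valid

The Sync can't start until after the Onboarding — holds.
Sam is required at Kickoff and at Budget — holds.
Onboarding has to happen before Kickoff — holds.
Mira needs to be at both Onboarding and Standup — holds.
There is only one room — holds.
Dana needs to be at both Hiring and Standup — holds.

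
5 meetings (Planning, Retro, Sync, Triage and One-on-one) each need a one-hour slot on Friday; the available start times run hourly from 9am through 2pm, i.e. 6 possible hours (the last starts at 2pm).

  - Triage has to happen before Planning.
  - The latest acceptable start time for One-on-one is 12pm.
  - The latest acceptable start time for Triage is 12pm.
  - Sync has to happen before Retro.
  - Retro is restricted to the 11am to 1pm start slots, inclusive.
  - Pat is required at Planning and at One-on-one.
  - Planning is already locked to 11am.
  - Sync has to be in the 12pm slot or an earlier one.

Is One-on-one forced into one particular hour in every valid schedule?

No

One-on-one can be 9am (e.g. One-on-one in 9am, Triage in 9am, Retro in 11am, Planning in 11am, Sync in 9am) or 10am (e.g. Sync=9am; One-on-one=10am; Retro=11am; Planning=11am; Triage=9am).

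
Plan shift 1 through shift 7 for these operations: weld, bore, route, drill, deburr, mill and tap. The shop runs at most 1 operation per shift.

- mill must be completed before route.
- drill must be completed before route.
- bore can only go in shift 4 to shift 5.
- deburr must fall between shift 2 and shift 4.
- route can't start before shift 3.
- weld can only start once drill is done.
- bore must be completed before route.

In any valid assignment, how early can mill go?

shift 1

Downstream work caps mill at shift 6.
mill at shift 1 is achievable: bore in shift 4, deburr in shift 2, weld in shift 6, tap in shift 7, mill in shift 1, route in shift 5, drill in shift 3.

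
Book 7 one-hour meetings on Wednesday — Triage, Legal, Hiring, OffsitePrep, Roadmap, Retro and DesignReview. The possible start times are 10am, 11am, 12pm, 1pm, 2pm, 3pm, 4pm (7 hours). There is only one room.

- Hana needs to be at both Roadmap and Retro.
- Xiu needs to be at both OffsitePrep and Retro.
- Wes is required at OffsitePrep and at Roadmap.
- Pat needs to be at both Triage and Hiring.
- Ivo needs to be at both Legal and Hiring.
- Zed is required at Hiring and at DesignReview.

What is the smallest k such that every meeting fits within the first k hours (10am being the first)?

7

With at most 1 per hour and 7 meetings, at least 7 hours are needed.
7 works (last occupied hour: 4pm): for example Hiring=12pm, Retro=3pm, OffsitePrep=1pm, Legal=11am, Triage=10am, Roadmap=2pm, DesignReview=4pm.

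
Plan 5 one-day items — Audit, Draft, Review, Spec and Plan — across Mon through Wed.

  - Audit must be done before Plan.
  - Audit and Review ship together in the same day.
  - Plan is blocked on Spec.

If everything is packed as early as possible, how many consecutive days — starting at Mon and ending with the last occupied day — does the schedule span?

2 days

The precedence chain requires at least 2 distinct days.
2 works (last occupied day: Tue): for example Review in Mon; Audit in Mon; Plan in Tue; Spec in Mon; Draft in Mon.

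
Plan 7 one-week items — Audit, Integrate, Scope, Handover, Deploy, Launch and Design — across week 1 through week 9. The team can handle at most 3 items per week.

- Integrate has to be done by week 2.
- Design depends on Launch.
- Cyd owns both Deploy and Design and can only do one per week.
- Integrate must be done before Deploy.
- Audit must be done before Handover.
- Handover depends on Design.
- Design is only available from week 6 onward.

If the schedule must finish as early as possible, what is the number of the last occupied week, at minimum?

7

The precedence chain requires at least 3 distinct weeks.
With at most 3 per week and 7 tasks, at least 3 weeks are needed.
Propagating the time windows through the other constraints, Handover can't land before week 7, so the schedule must run through at least week 7.
7 works (last occupied week: week 7): for example Audit -> week 1, Launch -> week 1, Design -> week 6, Handover -> week 7, Deploy -> week 2, Integrate -> week 1, Scope -> week 2.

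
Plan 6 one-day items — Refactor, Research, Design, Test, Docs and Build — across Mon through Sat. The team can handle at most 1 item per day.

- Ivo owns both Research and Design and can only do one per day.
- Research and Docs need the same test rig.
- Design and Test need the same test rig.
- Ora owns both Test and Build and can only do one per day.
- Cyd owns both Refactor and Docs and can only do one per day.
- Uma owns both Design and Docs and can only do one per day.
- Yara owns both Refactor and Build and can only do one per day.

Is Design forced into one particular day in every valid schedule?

No

Design can be Mon (e.g. Docs -> Fri; Refactor -> Tue; Research -> Wed; Build -> Sat; Test -> Thu; Design -> Mon) or Tue (e.g. Test -> Thu; Build -> Sat; Refactor -> Mon; Docs -> Fri; Research -> Wed; Design -> Tue).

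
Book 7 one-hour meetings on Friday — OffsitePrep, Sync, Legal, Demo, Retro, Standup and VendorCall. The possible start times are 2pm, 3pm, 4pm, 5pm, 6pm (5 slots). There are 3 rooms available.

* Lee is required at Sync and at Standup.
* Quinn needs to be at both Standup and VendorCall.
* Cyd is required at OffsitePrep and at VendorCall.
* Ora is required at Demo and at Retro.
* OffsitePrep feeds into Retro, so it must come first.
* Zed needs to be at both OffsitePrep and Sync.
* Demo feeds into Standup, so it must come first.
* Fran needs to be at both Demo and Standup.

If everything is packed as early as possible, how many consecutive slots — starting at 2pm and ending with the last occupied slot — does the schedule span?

The precedence chain requires at least 2 distinct slots.
With at most 3 per slot and 7 meetings, at least 3 slots are needed.
3 works (last occupied slot: 4pm): for example Demo in 2pm, Retro in 3pm, Standup in 3pm, Legal in 2pm, VendorCall in 4pm, Sync in 4pm, OffsitePrep in 2pm.

3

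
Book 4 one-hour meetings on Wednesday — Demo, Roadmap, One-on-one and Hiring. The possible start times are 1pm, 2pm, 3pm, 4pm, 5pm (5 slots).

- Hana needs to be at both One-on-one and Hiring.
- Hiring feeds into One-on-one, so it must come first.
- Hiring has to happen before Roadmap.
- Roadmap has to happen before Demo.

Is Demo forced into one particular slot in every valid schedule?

Demo can be 3pm (e.g. Demo=3pm, Hiring=1pm, One-on-one=2pm, Roadmap=2pm) or 4pm (e.g. Hiring in 1pm, Demo in 4pm, Roadmap in 2pm, One-on-one in 2pm).

No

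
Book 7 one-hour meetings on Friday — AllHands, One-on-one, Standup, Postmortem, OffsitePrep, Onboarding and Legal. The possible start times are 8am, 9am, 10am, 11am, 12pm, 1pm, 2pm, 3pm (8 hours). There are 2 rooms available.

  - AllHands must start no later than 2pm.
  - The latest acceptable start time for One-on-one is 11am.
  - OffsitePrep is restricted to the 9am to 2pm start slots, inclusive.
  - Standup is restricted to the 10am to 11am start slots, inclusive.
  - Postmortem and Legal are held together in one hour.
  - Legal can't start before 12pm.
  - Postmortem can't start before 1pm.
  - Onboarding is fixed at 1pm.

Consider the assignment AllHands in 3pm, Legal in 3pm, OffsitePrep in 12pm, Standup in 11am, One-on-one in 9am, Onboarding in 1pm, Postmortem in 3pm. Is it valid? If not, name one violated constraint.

Onboarding is fixed at 1pm — holds.
Postmortem and Legal are held together in one hour — holds.
There are 2 rooms available — violated.
Standup is restricted to the 10am to 11am start slots, inclusive — holds.
AllHands must start no later than 2pm — violated.
Postmortem can't start before 1pm — holds.
The latest acceptable start time for One-on-one is 11am — holds.
Legal can't start before 12pm — holds.
OffsitePrep is restricted to the 9am to 2pm start slots, inclusive — holds.

No — it violates: AllHands must start no later than 2pm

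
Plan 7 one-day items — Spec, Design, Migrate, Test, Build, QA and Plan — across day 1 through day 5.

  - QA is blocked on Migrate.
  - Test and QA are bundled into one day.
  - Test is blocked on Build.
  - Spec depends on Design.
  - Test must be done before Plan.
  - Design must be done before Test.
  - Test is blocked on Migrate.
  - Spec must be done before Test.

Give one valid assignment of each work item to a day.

Plan in day 4, QA in day 3, Test in day 3, Design in day 1, Build in day 1, Migrate in day 1, Spec in day 2

Checking: Spec(day 2) before Test(day 3); Design(day 1) before Test(day 3); Design(day 1) before Spec(day 2); Migrate(day 1) before Test(day 3); Test(day 3) before Plan(day 4); Migrate(day 1) before QA(day 3); Build(day 1) before Test(day 3); Test = QA = day 3.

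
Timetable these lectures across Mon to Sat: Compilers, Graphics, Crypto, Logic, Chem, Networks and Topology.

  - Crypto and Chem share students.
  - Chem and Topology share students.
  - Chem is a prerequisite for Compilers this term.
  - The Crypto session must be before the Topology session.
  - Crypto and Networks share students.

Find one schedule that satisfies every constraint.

Networks -> Mon, Compilers -> Tue, Graphics -> Mon, Crypto -> Tue, Logic -> Mon, Chem -> Mon, Topology -> Wed

Checking: Chem(Mon) before Compilers(Tue); Crypto(Tue) before Topology(Wed); Crypto(Tue) != Chem(Mon); Chem(Mon) != Topology(Wed); Crypto(Tue) != Networks(Mon).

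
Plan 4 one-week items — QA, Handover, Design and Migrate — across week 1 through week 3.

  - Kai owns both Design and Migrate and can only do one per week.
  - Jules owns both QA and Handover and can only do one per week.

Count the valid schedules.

36

Splitting on QA: it can be week 1 (12), week 2 (12), week 3 (12). Listing each branch's schedules as (Handover, Design, Migrate) by week number:
QA=week 1: (2,1,2) (2,1,3) (2,2,1) (2,2,3) (2,3,1) (2,3,2) (3,1,2) (3,1,3) (3,2,1) (3,2,3) (3,3,1) (3,3,2) — 12.
QA=week 2: (1,1,2) (1,1,3) (1,2,1) (1,2,3) (1,3,1) (1,3,2) (3,1,2) (3,1,3) (3,2,1) (3,2,3) (3,3,1) (3,3,2) — 12.
QA=week 3: (1,1,2) (1,1,3) (1,2,1) (1,2,3) (1,3,1) (1,3,2) (2,1,2) (2,1,3) (2,2,1) (2,2,3) (2,3,1) (2,3,2) — 12.
Summing: 12 + 12 + 12 = 36.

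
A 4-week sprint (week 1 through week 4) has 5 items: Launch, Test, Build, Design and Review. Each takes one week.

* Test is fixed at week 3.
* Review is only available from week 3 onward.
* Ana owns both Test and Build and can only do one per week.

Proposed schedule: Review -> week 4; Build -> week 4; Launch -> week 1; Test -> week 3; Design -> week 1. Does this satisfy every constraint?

Yes, all constraints hold

Test is fixed at week 3 — holds.
Ana owns both Test and Build and can only do one per week — holds.
Review is only available from week 3 onward — holds.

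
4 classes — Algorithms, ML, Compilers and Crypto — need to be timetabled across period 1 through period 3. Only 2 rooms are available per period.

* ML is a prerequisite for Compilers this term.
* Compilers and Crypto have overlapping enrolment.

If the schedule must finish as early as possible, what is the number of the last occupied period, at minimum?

The precedence chain requires at least 2 distinct periods.
With at most 2 per period and 4 classes, at least 2 periods are needed.
2 works (last occupied period: period 2): for example Compilers -> period 2; Crypto -> period 1; ML -> period 1; Algorithms -> period 2.

2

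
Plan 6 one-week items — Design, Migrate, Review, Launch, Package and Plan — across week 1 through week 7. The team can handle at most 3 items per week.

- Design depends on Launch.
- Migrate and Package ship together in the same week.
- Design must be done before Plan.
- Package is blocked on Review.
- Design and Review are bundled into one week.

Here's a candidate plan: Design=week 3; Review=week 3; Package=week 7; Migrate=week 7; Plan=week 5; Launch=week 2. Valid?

Migrate and Package ship together in the same week — holds.
Design depends on Launch — holds.
Design and Review are bundled into one week — holds.
Design must be done before Plan — holds.
Package is blocked on Review — holds.
The team can handle at most 3 items per week — holds.

Yes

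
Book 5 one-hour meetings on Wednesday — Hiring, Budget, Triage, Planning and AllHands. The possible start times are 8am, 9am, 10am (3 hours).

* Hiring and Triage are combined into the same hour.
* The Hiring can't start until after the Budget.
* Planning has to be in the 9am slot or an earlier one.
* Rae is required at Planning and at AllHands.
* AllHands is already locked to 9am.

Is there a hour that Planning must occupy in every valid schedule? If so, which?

8am

Planning's window is 8am–9am.
AllHands is fixed at 9am, and Planning can't share a hour with AllHands.
So Planning must be 8am.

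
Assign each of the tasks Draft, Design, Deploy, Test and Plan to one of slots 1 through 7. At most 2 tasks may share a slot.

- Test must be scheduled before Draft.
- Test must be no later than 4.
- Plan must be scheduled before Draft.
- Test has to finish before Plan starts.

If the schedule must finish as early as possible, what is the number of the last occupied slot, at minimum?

3

The precedence chain requires at least 3 distinct slots.
With at most 2 per slot and 5 tasks, at least 3 slots are needed.
3 works (last occupied slot: 3): for example Plan in 2; Draft in 3; Test in 1; Deploy in 2; Design in 1.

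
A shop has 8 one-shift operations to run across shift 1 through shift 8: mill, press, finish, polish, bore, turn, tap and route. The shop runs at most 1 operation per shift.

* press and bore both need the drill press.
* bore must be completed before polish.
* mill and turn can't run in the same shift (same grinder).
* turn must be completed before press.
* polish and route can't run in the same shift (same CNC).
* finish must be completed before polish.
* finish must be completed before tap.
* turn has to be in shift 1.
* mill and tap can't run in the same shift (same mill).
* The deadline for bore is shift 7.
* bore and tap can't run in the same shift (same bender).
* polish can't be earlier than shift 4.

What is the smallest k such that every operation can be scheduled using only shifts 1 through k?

The precedence chain requires at least 2 distinct shifts.
With at most 1 per shift and 8 operations, at least 8 shifts are needed.
polish can't be placed before shift 4, so the schedule must run through at least shift 4.
8 works (last occupied shift: shift 8): for example bore in shift 2, mill in shift 7, finish in shift 3, route in shift 8, tap in shift 6, press in shift 5, turn in shift 1, polish in shift 4.

8 shifts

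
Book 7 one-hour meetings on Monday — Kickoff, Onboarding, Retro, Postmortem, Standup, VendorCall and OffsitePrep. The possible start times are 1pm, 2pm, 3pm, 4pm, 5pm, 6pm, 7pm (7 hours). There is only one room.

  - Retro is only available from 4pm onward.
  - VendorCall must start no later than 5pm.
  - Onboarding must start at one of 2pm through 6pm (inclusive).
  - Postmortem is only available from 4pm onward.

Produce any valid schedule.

Postmortem -> 5pm, VendorCall -> 1pm, OffsitePrep -> 7pm, Retro -> 4pm, Kickoff -> 3pm, Onboarding -> 2pm, Standup -> 6pm

Checking: Postmortem=5pm in [4pm,7pm]; VendorCall=1pm in [1pm,5pm]; Retro=4pm in [4pm,7pm]; Onboarding=2pm in [2pm,6pm]; max 1 per hour (cap 1).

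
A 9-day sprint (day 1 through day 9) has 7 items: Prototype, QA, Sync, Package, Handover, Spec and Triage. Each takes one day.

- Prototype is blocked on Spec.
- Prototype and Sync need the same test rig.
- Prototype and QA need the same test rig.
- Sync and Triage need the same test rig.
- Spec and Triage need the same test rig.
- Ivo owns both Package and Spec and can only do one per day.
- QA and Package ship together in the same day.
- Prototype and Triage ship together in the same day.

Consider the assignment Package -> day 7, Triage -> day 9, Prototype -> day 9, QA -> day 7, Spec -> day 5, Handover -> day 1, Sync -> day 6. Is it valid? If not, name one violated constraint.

Yes, all constraints hold

Ivo owns both Package and Spec and can only do one per day — holds.
QA and Package ship together in the same day — holds.
Prototype and Sync need the same test rig — holds.
Spec and Triage need the same test rig — holds.
Prototype and Triage ship together in the same day — holds.
Sync and Triage need the same test rig — holds.
Prototype is blocked on Spec — holds.
Prototype and QA need the same test rig — holds.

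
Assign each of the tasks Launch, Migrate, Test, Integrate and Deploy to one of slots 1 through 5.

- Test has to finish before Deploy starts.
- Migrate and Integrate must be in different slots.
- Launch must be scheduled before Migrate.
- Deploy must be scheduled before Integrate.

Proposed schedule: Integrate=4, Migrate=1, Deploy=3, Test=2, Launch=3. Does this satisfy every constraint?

No. Launch must be scheduled before Migrate is not satisfied.

Migrate and Integrate must be in different slots — holds.
Deploy must be scheduled before Integrate — holds.
Launch must be scheduled before Migrate — violated.
Test has to finish before Deploy starts — holds.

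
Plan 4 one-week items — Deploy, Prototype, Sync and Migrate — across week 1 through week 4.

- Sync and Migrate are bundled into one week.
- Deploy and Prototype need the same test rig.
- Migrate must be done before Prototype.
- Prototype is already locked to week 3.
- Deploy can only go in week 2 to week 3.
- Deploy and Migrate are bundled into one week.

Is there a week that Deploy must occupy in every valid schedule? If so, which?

week 2

Deploy's window is week 2–week 3.
Prototype is fixed at week 3, and Deploy can't share a week with Prototype.
So Deploy must be week 2.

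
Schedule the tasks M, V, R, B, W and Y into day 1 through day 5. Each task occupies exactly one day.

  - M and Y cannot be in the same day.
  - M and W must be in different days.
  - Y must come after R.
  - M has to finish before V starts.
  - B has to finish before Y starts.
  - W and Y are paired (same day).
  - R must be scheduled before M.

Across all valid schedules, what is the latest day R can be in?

Downstream work caps R at day 3.
R at day 3 is achievable: B -> day 1; Y -> day 5; M -> day 4; V -> day 5; R -> day 3; W -> day 5.

day 3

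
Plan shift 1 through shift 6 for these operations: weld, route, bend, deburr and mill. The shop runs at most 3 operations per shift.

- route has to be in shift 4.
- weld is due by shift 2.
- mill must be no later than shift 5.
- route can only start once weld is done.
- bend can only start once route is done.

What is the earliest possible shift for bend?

Precedence pushes bend to at least shift 5.
bend at shift 5 is achievable: weld in shift 1, deburr in shift 1, route in shift 4, bend in shift 5, mill in shift 1.

shift 5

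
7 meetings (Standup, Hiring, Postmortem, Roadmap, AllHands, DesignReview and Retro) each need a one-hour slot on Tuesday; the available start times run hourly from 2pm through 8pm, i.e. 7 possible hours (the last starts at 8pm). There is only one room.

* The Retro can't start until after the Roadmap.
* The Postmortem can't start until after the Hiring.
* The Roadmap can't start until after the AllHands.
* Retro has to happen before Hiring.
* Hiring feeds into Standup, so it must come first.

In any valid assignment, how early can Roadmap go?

Precedence pushes Roadmap to at least 3pm; downstream work caps Roadmap at 5pm.
Roadmap at 3pm is achievable: Retro in 4pm, Roadmap in 3pm, Postmortem in 7pm, Hiring in 5pm, AllHands in 2pm, DesignReview in 8pm, Standup in 6pm.

3pm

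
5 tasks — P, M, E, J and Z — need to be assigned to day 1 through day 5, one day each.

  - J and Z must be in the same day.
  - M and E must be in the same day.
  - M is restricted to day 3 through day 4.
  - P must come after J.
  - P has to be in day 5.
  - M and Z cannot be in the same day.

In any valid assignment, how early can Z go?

day 1

Z must be in the same day as J, which can't be after day 4, so Z is at most day 4.
Z at day 1 is achievable: P in day 5; Z in day 1; J in day 1; M in day 3; E in day 3.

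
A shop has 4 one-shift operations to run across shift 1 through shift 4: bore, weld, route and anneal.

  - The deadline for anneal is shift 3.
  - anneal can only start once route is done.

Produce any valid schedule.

bore in shift 1, weld in shift 1, route in shift 1, anneal in shift 2

Checking: route(shift 1) before anneal(shift 2); anneal=shift 2 in [shift 1,shift 3].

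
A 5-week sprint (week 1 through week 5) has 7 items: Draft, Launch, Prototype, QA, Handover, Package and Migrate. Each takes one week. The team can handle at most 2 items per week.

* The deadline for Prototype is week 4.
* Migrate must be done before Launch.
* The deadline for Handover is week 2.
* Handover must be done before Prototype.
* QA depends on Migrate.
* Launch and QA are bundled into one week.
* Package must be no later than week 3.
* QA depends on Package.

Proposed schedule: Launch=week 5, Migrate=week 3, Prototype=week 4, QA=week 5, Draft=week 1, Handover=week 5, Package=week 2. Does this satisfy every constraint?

No — it violates: The deadline for Handover is week 2

The deadline for Prototype is week 4 — holds.
Package must be no later than week 3 — holds.
QA depends on Migrate — holds.
The deadline for Handover is week 2 — violated.
The team can handle at most 2 items per week — violated.
Handover must be done before Prototype — violated.
QA depends on Package — holds.
Launch and QA are bundled into one week — holds.
Migrate must be done before Launch — holds.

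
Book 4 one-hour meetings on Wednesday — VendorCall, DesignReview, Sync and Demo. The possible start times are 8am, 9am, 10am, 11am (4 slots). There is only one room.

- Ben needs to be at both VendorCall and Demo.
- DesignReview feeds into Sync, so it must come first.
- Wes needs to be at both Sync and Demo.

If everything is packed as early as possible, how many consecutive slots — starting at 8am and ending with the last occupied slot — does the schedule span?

The precedence chain requires at least 2 distinct slots.
With at most 1 per slot and 4 meetings, at least 4 slots are needed.
4 works (last occupied slot: 11am): for example Sync=9am, DesignReview=8am, Demo=11am, VendorCall=10am.

4 slots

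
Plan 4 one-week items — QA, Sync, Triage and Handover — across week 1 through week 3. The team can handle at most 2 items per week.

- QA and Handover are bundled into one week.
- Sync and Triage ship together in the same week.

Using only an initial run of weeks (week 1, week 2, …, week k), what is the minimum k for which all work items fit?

With at most 2 per week and 4 work items, at least 2 weeks are needed.
2 works (last occupied week: week 2): for example Triage -> week 2, Sync -> week 2, QA -> week 1, Handover -> week 1.

2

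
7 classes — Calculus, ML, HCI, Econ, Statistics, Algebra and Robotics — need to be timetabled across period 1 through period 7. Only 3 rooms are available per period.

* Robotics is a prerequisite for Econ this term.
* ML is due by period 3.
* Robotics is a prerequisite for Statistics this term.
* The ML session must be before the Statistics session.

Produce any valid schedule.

Algebra in period 3; ML in period 1; Econ in period 2; Robotics in period 1; Calculus in period 1; Statistics in period 2; HCI in period 2

Checking: Robotics(period 1) before Statistics(period 2); Robotics(period 1) before Econ(period 2); ML(period 1) before Statistics(period 2); ML=period 1 in [period 1,period 3]; max 3 per period (cap 3).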